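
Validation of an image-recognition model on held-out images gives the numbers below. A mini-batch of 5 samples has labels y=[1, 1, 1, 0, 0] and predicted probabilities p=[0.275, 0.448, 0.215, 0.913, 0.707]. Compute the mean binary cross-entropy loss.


L[0] = -ln(0.275) = 1.291
L[1] = -ln(0.448) = 0.803
L[2] = -ln(0.215) = 1.5371
L[3] = -ln(1-0.913) = -ln(0.087) = 2.4418
L[4] = -ln(1-0.707) = -ln(0.293) = 1.2276
mean = (1.291 + 0.803 + 1.5371 + 2.4418 + 1.2276)/5 = 1.4601

1.4601


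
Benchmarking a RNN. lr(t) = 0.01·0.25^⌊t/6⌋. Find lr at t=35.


n_drops = ⌊35/6⌋ = 5
lr = 0.01·0.25^5 = 0.01·0.0009765625 = 0.000009765625

0.000009765625


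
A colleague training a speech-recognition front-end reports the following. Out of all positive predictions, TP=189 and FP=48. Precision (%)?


Precision = TP/(TP+FP)
= 189/(189+48)
= 189/237 = 79.75%

79.75%


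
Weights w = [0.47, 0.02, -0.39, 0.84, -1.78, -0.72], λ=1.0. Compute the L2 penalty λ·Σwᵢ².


‖w‖₂² = (0.47)² + (0.02)² + (-0.39)² + (0.84)² + (-1.78)² + (-0.72)²
     = 0.2209 + 0.0004 + 0.1521 + 0.7056 + 3.1684 + 0.5184
     = 4.7658
λ·‖w‖₂² = 1.0·4.7658 = 4.7658

4.7658


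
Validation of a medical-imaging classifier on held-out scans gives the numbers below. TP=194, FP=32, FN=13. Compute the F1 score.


Precision = 194/226 = 0.8584
Recall = 194/207 = 0.9372
F1 = 2·P·R/(P+R) = 2·TP/(2·TP+FP+FN) = 388/(388+32+13) = 388/433 = 0.8961

0.8961


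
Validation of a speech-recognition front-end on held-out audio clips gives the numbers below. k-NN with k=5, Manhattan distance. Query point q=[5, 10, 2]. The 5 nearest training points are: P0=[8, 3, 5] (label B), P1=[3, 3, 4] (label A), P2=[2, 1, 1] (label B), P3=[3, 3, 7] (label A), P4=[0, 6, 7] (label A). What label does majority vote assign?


d(q,P0) = 13  (label B)
d(q,P1) = 11  (label A)
d(q,P2) = 13  (label B)
d(q,P3) = 14  (label A)
d(q,P4) = 14  (label A)
Votes: A=3, B=2
Majority → A

A


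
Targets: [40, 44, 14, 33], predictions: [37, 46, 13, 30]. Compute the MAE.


Absolute errors: |40-37|=3, |44-46|=2, |14-13|=1, |33-30|=3
Sum = 9
MAE = 9/4 = 9/4

9/4


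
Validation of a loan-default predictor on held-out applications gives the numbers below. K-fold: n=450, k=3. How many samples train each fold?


Fold size = 450/3 = 150
Training per fold = 450 - 150 = 300

300


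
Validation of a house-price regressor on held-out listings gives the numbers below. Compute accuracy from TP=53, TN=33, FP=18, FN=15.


Accuracy = (TP+TN)/(TP+TN+FP+FN)
= (53+33)/(119)
= 86/119 = 72.27%

72.27%


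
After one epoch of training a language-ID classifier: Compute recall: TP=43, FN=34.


Recall = TP/(TP+FN)
= 43/(43+34)
= 43/77 = 55.84%

55.84%


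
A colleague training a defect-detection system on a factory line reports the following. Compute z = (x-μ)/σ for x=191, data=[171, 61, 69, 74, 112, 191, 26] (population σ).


μ = 100.5714, σ = 56.1856
z = (191 - 100.5714)/56.1856 = 1.6095

1.6095


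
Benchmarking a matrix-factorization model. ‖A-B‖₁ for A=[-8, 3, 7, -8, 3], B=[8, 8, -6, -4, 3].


d = |-8-8| + |3-8| + |7+ 6| + |-8+ 4| + |3-3|
  = 16 + 5 + 13 + 4 + 0
  = 38

38


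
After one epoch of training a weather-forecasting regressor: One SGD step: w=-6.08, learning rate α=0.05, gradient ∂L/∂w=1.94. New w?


w_new = w - α·∇
= -6.08 - 0.05·1.94
= -6.08 - 0.097
= -6.177

-6.177


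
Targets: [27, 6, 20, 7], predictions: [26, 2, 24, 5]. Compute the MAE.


Absolute errors: |27-26|=1, |6-2|=4, |20-24|=4, |7-5|=2
Sum = 11
MAE = 11/4 = 11/4

11/4


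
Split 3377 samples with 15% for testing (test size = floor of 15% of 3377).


Test = ⌊3377·15/100⌋ = 506
Train = 3377 - 506 = 2871

Train: 2871, Test: 506


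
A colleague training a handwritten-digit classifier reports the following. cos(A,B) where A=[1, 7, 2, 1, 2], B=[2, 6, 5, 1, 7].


A·B = 1·2 + 7·6 + 2·5 + 1·1 + 2·7 = 69
‖A‖ = √59 = 7.6811, ‖B‖ = √115 = 10.7238
cos = 69/(√59·√115) = 69/√6785 = 0.8377

0.8377


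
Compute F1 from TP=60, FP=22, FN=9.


Precision = 60/82 = 0.7317
Recall = 60/69 = 0.8696
F1 = 2·P·R/(P+R) = 2·TP/(2·TP+FP+FN) = 120/(120+22+9) = 120/151 = 0.7947

0.7947


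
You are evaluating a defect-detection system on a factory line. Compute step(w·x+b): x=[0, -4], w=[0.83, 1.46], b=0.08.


z = (0)·(0.83) + (-4)·(1.46) + 0.08
  = -5.76
step(z) = 0 (z<0)

0


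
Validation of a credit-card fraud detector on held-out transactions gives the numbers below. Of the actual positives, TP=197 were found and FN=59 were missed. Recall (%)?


Recall = TP/(TP+FN)
= 197/(197+59)
= 197/256 = 76.95%

76.95%


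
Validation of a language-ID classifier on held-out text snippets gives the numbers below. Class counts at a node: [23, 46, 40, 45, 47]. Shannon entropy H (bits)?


Probabilities: [23/201, 46/201, 40/201, 45/201, 47/201] ≈ [0.1144, 0.2289, 0.199, 0.2239, 0.2338]
H = -((23/201)·log₂(23/201) + (46/201)·log₂(46/201) + (40/201)·log₂(40/201) + (45/201)·log₂(45/201) + (47/201)·log₂(47/201))
  = 2.2819 bits

2.2819 bits


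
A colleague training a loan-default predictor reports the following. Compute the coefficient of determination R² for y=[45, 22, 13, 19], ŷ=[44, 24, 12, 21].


ȳ = 24.75
SS_res = Σ(y-ŷ)² = 10
SS_tot = Σ(y-ȳ)² = 588.75
R² = 1 - SS_res/SS_tot = 1 - 0.017 = 0.983

0.983


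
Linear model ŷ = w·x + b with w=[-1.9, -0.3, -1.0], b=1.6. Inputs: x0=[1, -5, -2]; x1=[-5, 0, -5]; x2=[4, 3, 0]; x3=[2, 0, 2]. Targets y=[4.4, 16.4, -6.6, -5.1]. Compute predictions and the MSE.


ŷ0 = (-1.9)·(1) + (-0.3)·(-5) + (-1.0)·(-2) + 1.6 = 3.2
ŷ1 = (-1.9)·(-5) + (-0.3)·(0) + (-1.0)·(-5) + 1.6 = 16.1
ŷ2 = (-1.9)·(4) + (-0.3)·(3) + (-1.0)·(0) + 1.6 = -6.9
ŷ3 = (-1.9)·(2) + (-0.3)·(0) + (-1.0)·(2) + 1.6 = -4.2
errors² = [1.44, 0.09, 0.09, 0.81]
MSE = 2.4300/4 = 0.6075

0.6075


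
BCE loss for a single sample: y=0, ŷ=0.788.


BCE = -[y·ln(p) + (1-y)·ln(1-p)]
= -0 - 1·ln(1-0.788)
= -ln(0.212) = 1.5512

1.5512


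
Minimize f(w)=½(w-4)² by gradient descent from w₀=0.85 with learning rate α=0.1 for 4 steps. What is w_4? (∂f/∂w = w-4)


step 1: grad = 0.85-4 = -3.15; w = 0.85 - 0.1·(-3.15) = 1.165
step 2: grad = 1.165-4 = -2.835; w = 1.165 - 0.1·(-2.835) = 1.4485
step 3: grad = 1.4485-4 = -2.5515; w = 1.4485 - 0.1·(-2.5515) = 1.70365
step 4: grad = 1.70365-4 = -2.29635; w = 1.70365 - 0.1·(-2.29635) = 1.933285

1.933285


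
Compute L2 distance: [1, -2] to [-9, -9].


d = √((1+ 9)² + (-2+ 9)²)
  = √(100 + 49)
  = √149 = 12.2066

12.2066


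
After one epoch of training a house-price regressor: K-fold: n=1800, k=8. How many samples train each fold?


Fold size = 1800/8 = 225
Training per fold = 1800 - 225 = 1575

1575


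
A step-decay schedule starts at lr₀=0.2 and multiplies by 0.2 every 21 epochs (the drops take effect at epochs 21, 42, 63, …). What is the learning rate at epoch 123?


n_drops = ⌊123/21⌋ = 5
lr = 0.2·0.2^5 = 0.2·0.00032 = 0.000064

0.000064


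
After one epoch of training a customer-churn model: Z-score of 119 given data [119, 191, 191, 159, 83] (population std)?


μ = 148.6, σ = 42.1502
z = (119 - 148.6)/42.1502 = -0.7023

-0.7023


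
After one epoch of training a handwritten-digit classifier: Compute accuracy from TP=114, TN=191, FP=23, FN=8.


Accuracy = (TP+TN)/(TP+TN+FP+FN)
= (114+191)/(336)
= 305/336 = 90.77%

90.77%


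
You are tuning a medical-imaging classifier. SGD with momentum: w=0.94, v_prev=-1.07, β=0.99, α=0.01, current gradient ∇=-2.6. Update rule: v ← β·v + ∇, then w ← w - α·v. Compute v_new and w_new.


v_new = 0.99·-1.07 - 2.6 = -1.0593 - 2.6 = -3.6593
w_new = 0.94 - 0.01·-3.6593 = 0.94 + 0.036593 = 0.976593

v_new=-3.6593, w_new=0.976593


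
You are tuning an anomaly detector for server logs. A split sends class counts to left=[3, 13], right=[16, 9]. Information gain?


Parent = [19, 22], H_parent = 0.9961
H_left = 0.6962 (n=16), H_right = 0.9427 (n=25)
H_children = (16/41)·0.6962 + (25/41)·0.9427 = 0.8465
IG = 0.9961 - 0.8465 = 0.1496

0.1496


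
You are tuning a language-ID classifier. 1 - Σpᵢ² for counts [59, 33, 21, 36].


Probabilities: [59/149, 33/149, 21/149, 36/149] ≈ [0.396, 0.2215, 0.1409, 0.2416]
Σpᵢ² = (3481 + 1089 + 441 + 1296)/149² = 6307/22201
Gini = 1 - Σpᵢ² = 1 - 6307/22201 = 0.7159

0.7159


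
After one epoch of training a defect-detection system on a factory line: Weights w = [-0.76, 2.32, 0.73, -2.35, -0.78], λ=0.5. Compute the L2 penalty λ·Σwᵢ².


‖w‖₂² = (-0.76)² + (2.32)² + (0.73)² + (-2.35)² + (-0.78)²
     = 0.5776 + 5.3824 + 0.5329 + 5.5225 + 0.6084
     = 12.6238
λ·‖w‖₂² = 0.5·12.6238 = 6.3119

6.3119


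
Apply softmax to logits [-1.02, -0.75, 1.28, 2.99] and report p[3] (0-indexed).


Exponentials: e^-1.02=0.3606, e^-0.75=0.4724, e^1.28=3.5966, e^2.99=19.8857
Sum = 24.3153
Softmax = [0.0148, 0.0194, 0.1479, 0.8178]
p[3] = 19.8857/24.3153 = 0.8178

0.8178


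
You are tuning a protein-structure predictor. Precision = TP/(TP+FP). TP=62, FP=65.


Precision = TP/(TP+FP)
= 62/(62+65)
= 62/127 = 48.82%

48.82%


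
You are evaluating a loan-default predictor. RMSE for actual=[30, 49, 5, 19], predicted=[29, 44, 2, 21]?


MSE = 39/4 = 9.75
RMSE = √(39/4) = 3.1225

3.1225


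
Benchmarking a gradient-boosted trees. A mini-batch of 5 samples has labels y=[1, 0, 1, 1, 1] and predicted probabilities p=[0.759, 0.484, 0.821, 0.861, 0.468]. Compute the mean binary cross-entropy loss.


L[0] = -ln(0.759) = 0.2758
L[1] = -ln(1-0.484) = -ln(0.516) = 0.6616
L[2] = -ln(0.821) = 0.1972
L[3] = -ln(0.861) = 0.1497
L[4] = -ln(0.468) = 0.7593
mean = (0.2758 + 0.6616 + 0.1972 + 0.1497 + 0.7593)/5 = 0.4087

0.4087


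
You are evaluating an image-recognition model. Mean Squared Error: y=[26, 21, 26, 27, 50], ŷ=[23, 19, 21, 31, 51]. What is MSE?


Squared errors: (26-23)²=9, (21-19)²=4, (26-21)²=25, (27-31)²=16, (50-51)²=1
Sum = 55
MSE = 55/5 = 11

11


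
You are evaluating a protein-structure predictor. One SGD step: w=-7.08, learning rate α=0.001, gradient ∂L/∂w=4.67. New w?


w_new = w - α·∇
= -7.08 - 0.001·4.67
= -7.08 - 0.00467
= -7.08467

-7.08467


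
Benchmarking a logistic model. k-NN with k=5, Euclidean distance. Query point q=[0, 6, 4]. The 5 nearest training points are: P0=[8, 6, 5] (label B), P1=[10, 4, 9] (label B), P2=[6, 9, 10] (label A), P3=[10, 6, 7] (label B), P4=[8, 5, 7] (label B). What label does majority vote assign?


d(q,P0) = 8.0623  (label B)
d(q,P1) = 11.3578  (label B)
d(q,P2) = 9.0  (label A)
d(q,P3) = 10.4403  (label B)
d(q,P4) = 8.6023  (label B)
Votes: A=1, B=4
Majority → B

B


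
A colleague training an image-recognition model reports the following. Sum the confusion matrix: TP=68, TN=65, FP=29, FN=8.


Total = TP + TN + FP + FN
= 68 + 65 + 29 + 8
= 170
(Predicted positive: 97, predicted negative: 73)

170


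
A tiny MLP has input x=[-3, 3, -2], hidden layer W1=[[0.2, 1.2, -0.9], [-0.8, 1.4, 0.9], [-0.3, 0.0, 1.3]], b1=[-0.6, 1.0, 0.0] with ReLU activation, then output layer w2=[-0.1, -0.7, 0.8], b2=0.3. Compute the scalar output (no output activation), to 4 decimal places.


z1[0] = (0.2)·(-3) + (1.2)·(3) + (-0.9)·(-2) - 0.6 = 4.2
z1[1] = (-0.8)·(-3) + (1.4)·(3) + (0.9)·(-2) + 1.0 = 5.8
z1[2] = (-0.3)·(-3) + (0.0)·(3) + (1.3)·(-2) + 0.0 = -1.7
h = ReLU(z1) = [4.2, 5.8, 0.0]
output = (-0.1)·(4.2) + (-0.7)·(5.8) + (0.8)·(0.0) + 0.3 = -4.18

-4.18


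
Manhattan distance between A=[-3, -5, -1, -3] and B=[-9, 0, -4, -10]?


d = |-3+ 9| + |-5-0| + |-1+ 4| + |-3+ 10|
  = 6 + 5 + 3 + 7
  = 21

21


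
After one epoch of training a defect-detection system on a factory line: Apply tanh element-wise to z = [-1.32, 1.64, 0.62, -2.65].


tanh(-1.32) = -0.8668
tanh(1.64) = 0.9275
tanh(0.62) = 0.5511
tanh(-2.65) = -0.9901
result = [-0.8668, 0.9275, 0.5511, -0.9901]

[-0.8668, 0.9275, 0.5511, -0.9901]


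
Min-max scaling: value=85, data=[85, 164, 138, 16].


min=16, max=164
(85-16)/(164-16) = 69/148 = 0.4662

0.4662


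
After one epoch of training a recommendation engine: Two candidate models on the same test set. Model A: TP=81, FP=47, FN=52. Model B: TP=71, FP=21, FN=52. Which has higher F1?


Model A: P=81/128=0.6328, R=81/133=0.609, F1=2PR/(P+R)=2TP/(2TP+FP+FN)=162/261=0.6207
Model B: P=71/92=0.7717, R=71/123=0.5772, F1=2PR/(P+R)=2TP/(2TP+FP+FN)=142/215=0.6605
0.6207 < 0.6605 → Model B

Model B


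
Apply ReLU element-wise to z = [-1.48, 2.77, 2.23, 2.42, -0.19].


ReLU(-1.48) = max(0, -1.48) = 0.0
ReLU(2.77) = max(0, 2.77) = 2.77
ReLU(2.23) = max(0, 2.23) = 2.23
ReLU(2.42) = max(0, 2.42) = 2.42
ReLU(-0.19) = max(0, -0.19) = 0.0
result = [0.0, 2.77, 2.23, 2.42, 0.0]

[0.0, 2.77, 2.23, 2.42, 0.0]


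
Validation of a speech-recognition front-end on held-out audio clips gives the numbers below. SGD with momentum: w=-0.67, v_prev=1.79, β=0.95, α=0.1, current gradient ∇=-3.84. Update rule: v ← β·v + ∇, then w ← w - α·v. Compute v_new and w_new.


v_new = 0.95·1.79 - 3.84 = 1.7005 - 3.84 = -2.1395
w_new = -0.67 - 0.1·-2.1395 = -0.67 + 0.21395 = -0.45605

v_new=-2.1395, w_new=-0.45605


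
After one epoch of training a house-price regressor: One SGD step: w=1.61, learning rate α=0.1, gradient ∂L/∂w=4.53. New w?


w_new = w - α·∇
= 1.61 - 0.1·4.53
= 1.61 - 0.453
= 1.157

1.157


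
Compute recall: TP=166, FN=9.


Recall = TP/(TP+FN)
= 166/(166+9)
= 166/175 = 94.86%

94.86%


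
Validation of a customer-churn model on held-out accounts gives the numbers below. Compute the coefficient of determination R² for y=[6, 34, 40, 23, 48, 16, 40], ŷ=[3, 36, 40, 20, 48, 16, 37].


ȳ = 29.5714
SS_res = Σ(y-ŷ)² = 31
SS_tot = Σ(y-ȳ)² = 1359.71
R² = 1 - SS_res/SS_tot = 1 - 0.0228 = 0.9772

0.9772


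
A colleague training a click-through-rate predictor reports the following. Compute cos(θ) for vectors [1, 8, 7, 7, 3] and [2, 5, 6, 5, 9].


A·B = 1·2 + 8·5 + 7·6 + 7·5 + 3·9 = 146
‖A‖ = √172 = 13.1149, ‖B‖ = √171 = 13.0767
cos = 146/(√172·√171) = 146/√29412 = 0.8513

0.8513


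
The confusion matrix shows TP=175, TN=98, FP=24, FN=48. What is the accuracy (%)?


Accuracy = (TP+TN)/(TP+TN+FP+FN)
= (175+98)/(345)
= 273/345 = 79.13%

79.13%


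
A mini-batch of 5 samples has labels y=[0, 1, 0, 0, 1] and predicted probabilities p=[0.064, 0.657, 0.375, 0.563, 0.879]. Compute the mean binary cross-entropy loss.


L[0] = -ln(1-0.064) = -ln(0.936) = 0.0661
L[1] = -ln(0.657) = 0.4201
L[2] = -ln(1-0.375) = -ln(0.625) = 0.47
L[3] = -ln(1-0.563) = -ln(0.437) = 0.8278
L[4] = -ln(0.879) = 0.129
mean = (0.0661 + 0.4201 + 0.47 + 0.8278 + 0.129)/5 = 0.3826

0.3826


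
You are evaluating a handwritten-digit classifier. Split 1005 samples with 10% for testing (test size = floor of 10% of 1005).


Test = ⌊1005·10/100⌋ = 100
Train = 1005 - 100 = 905

Train: 905, Test: 100


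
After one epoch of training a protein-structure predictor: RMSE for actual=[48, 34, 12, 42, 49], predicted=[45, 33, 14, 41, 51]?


MSE = 19/5 = 3.8
RMSE = √(19/5) = 1.9494

1.9494


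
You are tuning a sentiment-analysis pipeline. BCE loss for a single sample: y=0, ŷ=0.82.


BCE = -[y·ln(p) + (1-y)·ln(1-p)]
= -0 - 1·ln(1-0.82)
= -ln(0.18) = 1.7148

1.7148


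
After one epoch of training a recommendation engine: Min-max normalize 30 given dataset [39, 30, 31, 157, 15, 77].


min=15, max=157
(30-15)/(157-15) = 15/142 = 0.1056

0.1056


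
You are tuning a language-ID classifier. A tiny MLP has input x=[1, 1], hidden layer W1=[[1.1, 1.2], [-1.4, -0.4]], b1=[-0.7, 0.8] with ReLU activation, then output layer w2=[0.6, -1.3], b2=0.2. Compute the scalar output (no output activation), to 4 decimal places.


z1[0] = (1.1)·(1) + (1.2)·(1) - 0.7 = 1.6
z1[1] = (-1.4)·(1) + (-0.4)·(1) + 0.8 = -1.0
h = ReLU(z1) = [1.6, 0.0]
output = (0.6)·(1.6) + (-1.3)·(0.0) + 0.2 = 1.16

1.16


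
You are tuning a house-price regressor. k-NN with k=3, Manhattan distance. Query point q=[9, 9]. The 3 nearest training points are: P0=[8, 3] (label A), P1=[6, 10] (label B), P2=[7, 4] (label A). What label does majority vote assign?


d(q,P0) = 7  (label A)
d(q,P1) = 4  (label B)
d(q,P2) = 7  (label A)
Votes: A=2, B=1
Majority → A

A


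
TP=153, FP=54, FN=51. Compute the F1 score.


Precision = 153/207 = 0.7391
Recall = 153/204 = 0.75
F1 = 2·P·R/(P+R) = 2·TP/(2·TP+FP+FN) = 306/(306+54+51) = 306/411 = 0.7445

0.7445


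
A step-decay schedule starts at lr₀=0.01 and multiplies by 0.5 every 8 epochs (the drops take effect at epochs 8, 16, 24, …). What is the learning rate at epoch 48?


n_drops = ⌊48/8⌋ = 6
lr = 0.01·0.5^6 = 0.01·0.015625 = 0.00015625

0.00015625


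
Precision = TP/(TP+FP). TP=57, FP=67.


Precision = TP/(TP+FP)
= 57/(57+67)
= 57/124 = 45.97%

45.97%


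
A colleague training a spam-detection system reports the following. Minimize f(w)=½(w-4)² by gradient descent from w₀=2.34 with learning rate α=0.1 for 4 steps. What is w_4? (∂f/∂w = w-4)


step 1: grad = 2.34-4 = -1.66; w = 2.34 - 0.1·(-1.66) = 2.506
step 2: grad = 2.506-4 = -1.494; w = 2.506 - 0.1·(-1.494) = 2.6554
step 3: grad = 2.6554-4 = -1.3446; w = 2.6554 - 0.1·(-1.3446) = 2.78986
step 4: grad = 2.78986-4 = -1.21014; w = 2.78986 - 0.1·(-1.21014) = 2.910874

2.910874


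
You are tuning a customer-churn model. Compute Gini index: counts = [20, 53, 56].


Probabilities: [20/129, 53/129, 56/129] ≈ [0.155, 0.4109, 0.4341]
Σpᵢ² = (400 + 2809 + 3136)/129² = 6345/16641
Gini = 1 - Σpᵢ² = 1 - 6345/16641 = 0.6187

0.6187


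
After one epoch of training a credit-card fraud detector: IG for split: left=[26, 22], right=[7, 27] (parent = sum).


Parent = [33, 49], H_parent = 0.9724
H_left = 0.995 (n=48), H_right = 0.7335 (n=34)
H_children = (48/82)·0.995 + (34/82)·0.7335 = 0.8866
IG = 0.9724 - 0.8866 = 0.0858

0.0858


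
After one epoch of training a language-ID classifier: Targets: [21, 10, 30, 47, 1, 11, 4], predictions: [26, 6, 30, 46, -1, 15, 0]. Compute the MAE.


Absolute errors: |21-26|=5, |10-6|=4, |30-30|=0, |47-46|=1, |1+ 1|=2, |11-15|=4, |4-0|=4
Sum = 20
MAE = 20/7 = 20/7

20/7


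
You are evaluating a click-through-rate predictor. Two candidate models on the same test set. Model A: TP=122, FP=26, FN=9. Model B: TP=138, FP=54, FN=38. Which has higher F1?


Model A: P=122/148=0.8243, R=122/131=0.9313, F1=2PR/(P+R)=2TP/(2TP+FP+FN)=244/279=0.8746
Model B: P=138/192=0.7188, R=138/176=0.7841, F1=2PR/(P+R)=2TP/(2TP+FP+FN)=276/368=0.75
0.8746 > 0.75 → Model A

Model A


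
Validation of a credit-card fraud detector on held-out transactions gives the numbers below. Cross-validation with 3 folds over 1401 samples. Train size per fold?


Fold size = 1401/3 = 467
Training per fold = 1401 - 467 = 934

934


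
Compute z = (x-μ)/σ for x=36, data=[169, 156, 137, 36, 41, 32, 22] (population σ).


μ = 84.7143, σ = 60.8457
z = (36 - 84.7143)/60.8457 = -0.8006

-0.8006


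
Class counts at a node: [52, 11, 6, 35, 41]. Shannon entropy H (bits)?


Probabilities: [52/145, 11/145, 6/145, 35/145, 41/145] ≈ [0.3586, 0.0759, 0.0414, 0.2414, 0.2828]
H = -((52/145)·log₂(52/145) + (11/145)·log₂(11/145) + (6/145)·log₂(6/145) + (35/145)·log₂(35/145) + (41/145)·log₂(41/145))
  = 2.0132 bits

2.0132 bits


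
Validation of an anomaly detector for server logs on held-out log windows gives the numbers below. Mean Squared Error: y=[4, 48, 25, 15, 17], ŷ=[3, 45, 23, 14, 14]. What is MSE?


Squared errors: (4-3)²=1, (48-45)²=9, (25-23)²=4, (15-14)²=1, (17-14)²=9
Sum = 24
MSE = 24/5 = 24/5

24/5


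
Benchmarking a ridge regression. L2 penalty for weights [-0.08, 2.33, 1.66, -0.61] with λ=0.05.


‖w‖₂² = (-0.08)² + (2.33)² + (1.66)² + (-0.61)²
     = 0.0064 + 5.4289 + 2.7556 + 0.3721
     = 8.563
λ·‖w‖₂² = 0.05·8.563 = 0.42815

0.42815


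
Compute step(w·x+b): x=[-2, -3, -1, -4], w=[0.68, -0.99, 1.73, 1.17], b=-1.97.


z = (-2)·(0.68) + (-3)·(-0.99) + (-1)·(1.73) + (-4)·(1.17) - 1.97
  = -6.77
step(z) = 0 (z<0)

0


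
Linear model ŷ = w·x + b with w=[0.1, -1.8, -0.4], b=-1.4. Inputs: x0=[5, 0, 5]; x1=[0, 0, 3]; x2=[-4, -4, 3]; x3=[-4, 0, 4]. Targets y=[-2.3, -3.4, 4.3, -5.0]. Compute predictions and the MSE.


ŷ0 = (0.1)·(5) + (-1.8)·(0) + (-0.4)·(5) - 1.4 = -2.9
ŷ1 = (0.1)·(0) + (-1.8)·(0) + (-0.4)·(3) - 1.4 = -2.6
ŷ2 = (0.1)·(-4) + (-1.8)·(-4) + (-0.4)·(3) - 1.4 = 4.2
ŷ3 = (0.1)·(-4) + (-1.8)·(0) + (-0.4)·(4) - 1.4 = -3.4
errors² = [0.36, 0.64, 0.01, 2.56]
MSE = 3.5700/4 = 0.8925

0.8925


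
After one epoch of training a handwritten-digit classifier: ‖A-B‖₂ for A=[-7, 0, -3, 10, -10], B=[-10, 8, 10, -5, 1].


d = √((-7+ 10)² + (0-8)² + (-3-10)² + (10+ 5)² + (-10-1)²)
  = √(9 + 64 + 169 + 225 + 121)
  = √588 = 24.2487

24.2487


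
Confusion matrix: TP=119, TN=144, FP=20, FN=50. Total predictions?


Total = TP + TN + FP + FN
= 119 + 144 + 20 + 50
= 333
(Predicted positive: 139, predicted negative: 194)

333


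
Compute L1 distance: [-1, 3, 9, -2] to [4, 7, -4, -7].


d = |-1-4| + |3-7| + |9+ 4| + |-2+ 7|
  = 5 + 4 + 13 + 5
  = 27

27


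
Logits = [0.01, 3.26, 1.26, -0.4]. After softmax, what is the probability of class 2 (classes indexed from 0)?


Exponentials: e^0.01=1.0101, e^3.26=26.0495, e^1.26=3.5254, e^-0.4=0.6703
Sum = 31.2553
Softmax = [0.0323, 0.8334, 0.1128, 0.0214]
p[2] = 3.5254/31.2553 = 0.1128

0.1128


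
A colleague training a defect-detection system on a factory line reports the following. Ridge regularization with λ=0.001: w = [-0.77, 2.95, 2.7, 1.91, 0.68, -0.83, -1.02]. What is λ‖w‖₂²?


‖w‖₂² = (-0.77)² + (2.95)² + (2.7)² + (1.91)² + (0.68)² + (-0.83)² + (-1.02)²
     = 0.5929 + 8.7025 + 7.29 + 3.6481 + 0.4624 + 0.6889 + 1.0404
     = 22.4252
λ·‖w‖₂² = 0.001·22.4252 = 0.022425

0.022425


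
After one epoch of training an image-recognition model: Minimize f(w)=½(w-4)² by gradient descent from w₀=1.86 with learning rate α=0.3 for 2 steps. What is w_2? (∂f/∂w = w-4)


step 1: grad = 1.86-4 = -2.14; w = 1.86 - 0.3·(-2.14) = 2.502
step 2: grad = 2.502-4 = -1.498; w = 2.502 - 0.3·(-1.498) = 2.9514

2.9514


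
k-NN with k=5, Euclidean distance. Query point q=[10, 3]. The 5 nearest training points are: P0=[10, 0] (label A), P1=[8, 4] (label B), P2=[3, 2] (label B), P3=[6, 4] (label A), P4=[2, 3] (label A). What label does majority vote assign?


d(q,P0) = 3.0  (label A)
d(q,P1) = 2.2361  (label B)
d(q,P2) = 7.0711  (label B)
d(q,P3) = 4.1231  (label A)
d(q,P4) = 8.0  (label A)
Votes: A=3, B=2
Majority → A

A


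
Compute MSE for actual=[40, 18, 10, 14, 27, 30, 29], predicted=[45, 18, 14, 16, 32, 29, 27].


Squared errors: (40-45)²=25, (18-18)²=0, (10-14)²=16, (14-16)²=4, (27-32)²=25, (30-29)²=1, (29-27)²=4
Sum = 75
MSE = 75/7 = 75/7

75/7


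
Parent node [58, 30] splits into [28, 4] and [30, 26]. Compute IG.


Parent = [58, 30], H_parent = 0.9257
H_left = 0.5436 (n=32), H_right = 0.9963 (n=56)
H_children = (32/88)·0.5436 + (56/88)·0.9963 = 0.8317
IG = 0.9257 - 0.8317 = 0.094

0.094


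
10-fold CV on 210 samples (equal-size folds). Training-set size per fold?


Fold size = 210/10 = 21
Training per fold = 210 - 21 = 189

189


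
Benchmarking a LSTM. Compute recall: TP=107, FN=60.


Recall = TP/(TP+FN)
= 107/(107+60)
= 107/167 = 64.07%

64.07%


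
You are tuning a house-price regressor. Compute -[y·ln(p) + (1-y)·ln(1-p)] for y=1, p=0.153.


BCE = -[y·ln(p) + (1-y)·ln(1-p)]
= -1·ln(0.153) - 0
= -ln(0.153) = 1.8773

1.8773


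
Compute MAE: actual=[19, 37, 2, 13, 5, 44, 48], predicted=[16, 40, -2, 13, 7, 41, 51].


Absolute errors: |19-16|=3, |37-40|=3, |2+ 2|=4, |13-13|=0, |5-7|=2, |44-41|=3, |48-51|=3
Sum = 18
MAE = 18/7 = 18/7

18/7


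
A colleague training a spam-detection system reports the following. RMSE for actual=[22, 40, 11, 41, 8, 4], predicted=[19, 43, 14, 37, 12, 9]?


MSE = 84/6 = 14
RMSE = √(84/6) = 3.7417

3.7417


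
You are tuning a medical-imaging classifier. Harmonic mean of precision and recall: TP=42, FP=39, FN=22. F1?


Precision = 42/81 = 0.5185
Recall = 42/64 = 0.6562
F1 = 2·P·R/(P+R) = 2·TP/(2·TP+FP+FN) = 84/(84+39+22) = 84/145 = 0.5793

0.5793


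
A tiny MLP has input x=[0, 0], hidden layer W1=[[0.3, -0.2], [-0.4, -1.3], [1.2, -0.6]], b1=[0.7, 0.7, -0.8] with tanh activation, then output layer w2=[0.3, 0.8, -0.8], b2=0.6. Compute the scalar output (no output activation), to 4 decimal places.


z1[0] = (0.3)·(0) + (-0.2)·(0) + 0.7 = 0.7
z1[1] = (-0.4)·(0) + (-1.3)·(0) + 0.7 = 0.7
z1[2] = (1.2)·(0) + (-0.6)·(0) - 0.8 = -0.8
h = tanh(z1) = [0.6044, 0.6044, -0.664]
output = (0.3)·(0.6044) + (0.8)·(0.6044) + (-0.8)·(-0.664) + 0.6 = 1.796

1.796


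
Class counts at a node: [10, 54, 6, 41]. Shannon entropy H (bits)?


Probabilities: [10/111, 54/111, 6/111, 41/111] ≈ [0.0901, 0.4865, 0.0541, 0.3694]
H = -((10/111)·log₂(10/111) + (54/111)·log₂(54/111) + (6/111)·log₂(6/111) + (41/111)·log₂(41/111))
  = 1.5768 bits

1.5768 bits


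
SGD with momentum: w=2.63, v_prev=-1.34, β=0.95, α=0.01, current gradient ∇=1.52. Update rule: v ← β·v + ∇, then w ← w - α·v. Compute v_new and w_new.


v_new = 0.95·-1.34 + 1.52 = -1.273 + 1.52 = 0.247
w_new = 2.63 - 0.01·0.247 = 2.63 - 0.00247 = 2.62753

v_new=0.247, w_new=2.62753


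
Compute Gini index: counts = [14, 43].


Probabilities: [14/57, 43/57] ≈ [0.2456, 0.7544]
Σpᵢ² = (196 + 1849)/57² = 2045/3249
Gini = 1 - Σpᵢ² = 1 - 2045/3249 = 0.3706

0.3706


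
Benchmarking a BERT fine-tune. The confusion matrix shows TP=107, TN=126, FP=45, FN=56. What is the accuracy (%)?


Accuracy = (TP+TN)/(TP+TN+FP+FN)
= (107+126)/(334)
= 233/334 = 69.76%

69.76%


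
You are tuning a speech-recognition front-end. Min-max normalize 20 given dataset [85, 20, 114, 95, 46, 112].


min=20, max=114
(20-20)/(114-20) = 0/94 = 0.0

0.0


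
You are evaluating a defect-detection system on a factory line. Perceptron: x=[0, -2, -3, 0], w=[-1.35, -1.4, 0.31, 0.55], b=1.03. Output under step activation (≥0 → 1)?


z = (0)·(-1.35) + (-2)·(-1.4) + (-3)·(0.31) + (0)·(0.55) + 1.03
  = 2.9
step(z) = 1 (z≥0)

1


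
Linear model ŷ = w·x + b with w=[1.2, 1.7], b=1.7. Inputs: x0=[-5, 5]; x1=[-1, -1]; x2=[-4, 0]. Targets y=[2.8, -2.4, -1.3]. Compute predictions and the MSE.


ŷ0 = (1.2)·(-5) + (1.7)·(5) + 1.7 = 4.2
ŷ1 = (1.2)·(-1) + (1.7)·(-1) + 1.7 = -1.2
ŷ2 = (1.2)·(-4) + (1.7)·(0) + 1.7 = -3.1
errors² = [1.96, 1.44, 3.24]
MSE = 6.6400/3 = 2.2133

2.2133


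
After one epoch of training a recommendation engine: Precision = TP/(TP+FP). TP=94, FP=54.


Precision = TP/(TP+FP)
= 94/(94+54)
= 94/148 = 63.51%

63.51%


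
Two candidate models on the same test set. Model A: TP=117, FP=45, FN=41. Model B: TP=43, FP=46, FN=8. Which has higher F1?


Model A: P=117/162=0.7222, R=117/158=0.7405, F1=2PR/(P+R)=2TP/(2TP+FP+FN)=234/320=0.7312
Model B: P=43/89=0.4831, R=43/51=0.8431, F1=2PR/(P+R)=2TP/(2TP+FP+FN)=86/140=0.6143
0.7312 > 0.6143 → Model A

Model A


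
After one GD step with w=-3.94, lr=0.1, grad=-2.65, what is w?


w_new = w - α·∇
= -3.94 - 0.1·-2.65
= -3.94 + 0.265
= -3.675

-3.675


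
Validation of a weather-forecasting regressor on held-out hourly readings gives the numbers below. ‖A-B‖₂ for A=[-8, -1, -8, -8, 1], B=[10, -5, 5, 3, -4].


d = √((-8-10)² + (-1+ 5)² + (-8-5)² + (-8-3)² + (1+ 4)²)
  = √(324 + 16 + 169 + 121 + 25)
  = √655 = 25.593

25.593


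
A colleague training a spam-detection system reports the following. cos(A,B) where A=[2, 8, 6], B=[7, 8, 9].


A·B = 2·7 + 8·8 + 6·9 = 132
‖A‖ = √104 = 10.198, ‖B‖ = √194 = 13.9284
cos = 132/(√104·√194) = 132/√20176 = 0.9293

0.9293


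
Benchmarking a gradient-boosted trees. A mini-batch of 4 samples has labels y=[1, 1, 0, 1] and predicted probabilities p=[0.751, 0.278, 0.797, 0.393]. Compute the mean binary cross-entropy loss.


L[0] = -ln(0.751) = 0.2863
L[1] = -ln(0.278) = 1.2801
L[2] = -ln(1-0.797) = -ln(0.203) = 1.5945
L[3] = -ln(0.393) = 0.9339
mean = (0.2863 + 1.2801 + 1.5945 + 0.9339)/4 = 1.0237

1.0237


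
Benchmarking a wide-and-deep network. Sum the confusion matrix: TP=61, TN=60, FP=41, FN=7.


Total = TP + TN + FP + FN
= 61 + 60 + 41 + 7
= 169
(Predicted positive: 102, predicted negative: 67)

169


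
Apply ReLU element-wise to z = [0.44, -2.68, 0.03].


ReLU(0.44) = max(0, 0.44) = 0.44
ReLU(-2.68) = max(0, -2.68) = 0.0
ReLU(0.03) = max(0, 0.03) = 0.03
result = [0.44, 0.0, 0.03]

[0.44, 0.0, 0.03]


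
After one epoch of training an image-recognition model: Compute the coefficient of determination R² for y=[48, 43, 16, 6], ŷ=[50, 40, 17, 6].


ȳ = 28.25
SS_res = Σ(y-ŷ)² = 14
SS_tot = Σ(y-ȳ)² = 1252.75
R² = 1 - SS_res/SS_tot = 1 - 0.0112 = 0.9888

0.9888


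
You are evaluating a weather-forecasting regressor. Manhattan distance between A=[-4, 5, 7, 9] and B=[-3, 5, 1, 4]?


d = |-4+ 3| + |5-5| + |7-1| + |9-4|
  = 1 + 0 + 6 + 5
  = 12

12


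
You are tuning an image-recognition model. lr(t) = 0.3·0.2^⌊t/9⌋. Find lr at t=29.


n_drops = ⌊29/9⌋ = 3
lr = 0.3·0.2^3 = 0.3·0.008 = 0.0024

0.0024


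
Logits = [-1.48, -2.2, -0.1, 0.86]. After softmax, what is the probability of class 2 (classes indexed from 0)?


Exponentials: e^-1.48=0.2276, e^-2.2=0.1108, e^-0.1=0.9048, e^0.86=2.3632
Sum = 3.6064
Softmax = [0.0631, 0.0307, 0.2509, 0.6553]
p[2] = 0.9048/3.6064 = 0.2509

0.2509


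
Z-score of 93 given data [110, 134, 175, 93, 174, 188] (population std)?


μ = 145.6667, σ = 35.6776
z = (93 - 145.6667)/35.6776 = -1.4762

-1.4762


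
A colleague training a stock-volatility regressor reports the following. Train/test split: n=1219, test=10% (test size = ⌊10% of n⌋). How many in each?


Test = ⌊1219·10/100⌋ = 121
Train = 1219 - 121 = 1098

Train: 1098, Test: 121


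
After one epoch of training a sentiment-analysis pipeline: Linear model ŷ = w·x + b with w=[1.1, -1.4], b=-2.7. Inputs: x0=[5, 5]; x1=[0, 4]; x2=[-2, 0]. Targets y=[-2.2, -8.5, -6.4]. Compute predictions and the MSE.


ŷ0 = (1.1)·(5) + (-1.4)·(5) - 2.7 = -4.2
ŷ1 = (1.1)·(0) + (-1.4)·(4) - 2.7 = -8.3
ŷ2 = (1.1)·(-2) + (-1.4)·(0) - 2.7 = -4.9
errors² = [4.0, 0.04, 2.25]
MSE = 6.2900/3 = 2.0967

2.0967


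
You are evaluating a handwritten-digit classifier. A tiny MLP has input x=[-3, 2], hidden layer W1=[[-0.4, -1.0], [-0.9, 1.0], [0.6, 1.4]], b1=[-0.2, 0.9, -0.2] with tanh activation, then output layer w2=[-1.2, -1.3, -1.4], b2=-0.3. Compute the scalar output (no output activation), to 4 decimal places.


z1[0] = (-0.4)·(-3) + (-1.0)·(2) - 0.2 = -1.0
z1[1] = (-0.9)·(-3) + (1.0)·(2) + 0.9 = 5.6
z1[2] = (0.6)·(-3) + (1.4)·(2) - 0.2 = 0.8
h = tanh(z1) = [-0.7616, 1.0, 0.664]
output = (-1.2)·(-0.7616) + (-1.3)·(1.0) + (-1.4)·(0.664) - 0.3 = -1.6157

-1.6157


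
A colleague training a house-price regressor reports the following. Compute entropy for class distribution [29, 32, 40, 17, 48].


Probabilities: [29/166, 32/166, 40/166, 17/166, 48/166] ≈ [0.1747, 0.1928, 0.241, 0.1024, 0.2892]
H = -((29/166)·log₂(29/166) + (32/166)·log₂(32/166) + (40/166)·log₂(40/166) + (17/166)·log₂(17/166) + (48/166)·log₂(48/166))
  = 2.2466 bits

2.2466 bits


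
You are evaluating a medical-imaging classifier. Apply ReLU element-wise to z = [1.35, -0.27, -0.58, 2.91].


ReLU(1.35) = max(0, 1.35) = 1.35
ReLU(-0.27) = max(0, -0.27) = 0.0
ReLU(-0.58) = max(0, -0.58) = 0.0
ReLU(2.91) = max(0, 2.91) = 2.91
result = [1.35, 0.0, 0.0, 2.91]

[1.35, 0.0, 0.0, 2.91]


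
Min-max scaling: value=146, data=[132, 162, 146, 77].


min=77, max=162
(146-77)/(162-77) = 69/85 = 0.8118

0.8118


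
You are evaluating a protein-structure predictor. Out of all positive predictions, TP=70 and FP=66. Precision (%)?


Precision = TP/(TP+FP)
= 70/(70+66)
= 70/136 = 51.47%

51.47%


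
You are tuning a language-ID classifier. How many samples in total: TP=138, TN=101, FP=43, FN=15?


Total = TP + TN + FP + FN
= 138 + 101 + 43 + 15
= 297
(Predicted positive: 181, predicted negative: 116)

297


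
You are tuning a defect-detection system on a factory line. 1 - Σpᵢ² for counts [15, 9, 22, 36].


Probabilities: [15/82, 9/82, 22/82, 36/82] ≈ [0.1829, 0.1098, 0.2683, 0.439]
Σpᵢ² = (225 + 81 + 484 + 1296)/82² = 2086/6724
Gini = 1 - Σpᵢ² = 1 - 2086/6724 = 0.6898

0.6898


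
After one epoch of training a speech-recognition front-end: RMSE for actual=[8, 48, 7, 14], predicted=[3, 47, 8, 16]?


MSE = 31/4 = 7.75
RMSE = √(31/4) = 2.7839

2.7839


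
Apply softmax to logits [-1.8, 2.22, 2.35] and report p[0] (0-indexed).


Exponentials: e^-1.8=0.1653, e^2.22=9.2073, e^2.35=10.4856
Sum = 19.8582
Softmax = [0.0083, 0.4637, 0.528]
p[0] = 0.1653/19.8582 = 0.0083

0.0083


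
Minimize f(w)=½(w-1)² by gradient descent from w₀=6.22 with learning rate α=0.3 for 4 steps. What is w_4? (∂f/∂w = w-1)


step 1: grad = 6.22-1 = 5.22; w = 6.22 - 0.3·(5.22) = 4.654
step 2: grad = 4.654-1 = 3.654; w = 4.654 - 0.3·(3.654) = 3.5578
step 3: grad = 3.5578-1 = 2.5578; w = 3.5578 - 0.3·(2.5578) = 2.79046
step 4: grad = 2.79046-1 = 1.79046; w = 2.79046 - 0.3·(1.79046) = 2.253322

2.253322


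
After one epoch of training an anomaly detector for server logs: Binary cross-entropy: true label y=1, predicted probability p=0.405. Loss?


BCE = -[y·ln(p) + (1-y)·ln(1-p)]
= -1·ln(0.405) - 0
= -ln(0.405) = 0.9039

0.9039


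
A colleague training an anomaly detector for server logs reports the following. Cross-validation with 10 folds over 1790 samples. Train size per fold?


Fold size = 1790/10 = 179
Training per fold = 1790 - 179 = 1611

1611


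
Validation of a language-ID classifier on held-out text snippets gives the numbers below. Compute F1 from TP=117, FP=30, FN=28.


Precision = 117/147 = 0.7959
Recall = 117/145 = 0.8069
F1 = 2·P·R/(P+R) = 2·TP/(2·TP+FP+FN) = 234/(234+30+28) = 234/292 = 0.8014

0.8014


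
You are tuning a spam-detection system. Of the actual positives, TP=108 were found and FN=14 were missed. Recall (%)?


Recall = TP/(TP+FN)
= 108/(108+14)
= 108/122 = 88.52%

88.52%


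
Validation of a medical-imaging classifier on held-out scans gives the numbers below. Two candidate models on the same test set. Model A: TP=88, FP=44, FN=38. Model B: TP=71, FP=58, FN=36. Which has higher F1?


Model A: P=88/132=0.6667, R=88/126=0.6984, F1=2PR/(P+R)=2TP/(2TP+FP+FN)=176/258=0.6822
Model B: P=71/129=0.5504, R=71/107=0.6636, F1=2PR/(P+R)=2TP/(2TP+FP+FN)=142/236=0.6017
0.6822 > 0.6017 → Model A

Model A


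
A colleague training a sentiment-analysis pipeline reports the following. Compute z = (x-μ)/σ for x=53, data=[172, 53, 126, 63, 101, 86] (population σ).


μ = 100.1667, σ = 40.0725
z = (53 - 100.1667)/40.0725 = -1.177

-1.177


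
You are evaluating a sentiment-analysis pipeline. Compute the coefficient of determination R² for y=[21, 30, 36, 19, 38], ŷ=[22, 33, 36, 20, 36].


ȳ = 28.8
SS_res = Σ(y-ŷ)² = 15
SS_tot = Σ(y-ȳ)² = 294.8
R² = 1 - SS_res/SS_tot = 1 - 0.0509 = 0.9491

0.9491


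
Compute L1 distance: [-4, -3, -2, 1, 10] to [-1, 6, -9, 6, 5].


d = |-4+ 1| + |-3-6| + |-2+ 9| + |1-6| + |10-5|
  = 3 + 9 + 7 + 5 + 5
  = 29

29


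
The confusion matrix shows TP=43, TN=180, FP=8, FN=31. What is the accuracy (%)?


Accuracy = (TP+TN)/(TP+TN+FP+FN)
= (43+180)/(262)
= 223/262 = 85.11%

85.11%


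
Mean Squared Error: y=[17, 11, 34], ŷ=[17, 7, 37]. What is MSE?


Squared errors: (17-17)²=0, (11-7)²=16, (34-37)²=9
Sum = 25
MSE = 25/3 = 25/3

25/3


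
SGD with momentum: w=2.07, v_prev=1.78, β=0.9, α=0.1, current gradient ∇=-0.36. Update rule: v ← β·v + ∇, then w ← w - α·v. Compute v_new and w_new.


v_new = 0.9·1.78 - 0.36 = 1.602 - 0.36 = 1.242
w_new = 2.07 - 0.1·1.242 = 2.07 - 0.1242 = 1.9458

v_new=1.242, w_new=1.9458


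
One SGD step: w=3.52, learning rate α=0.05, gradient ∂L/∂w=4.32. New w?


w_new = w - α·∇
= 3.52 - 0.05·4.32
= 3.52 - 0.216
= 3.304

3.304


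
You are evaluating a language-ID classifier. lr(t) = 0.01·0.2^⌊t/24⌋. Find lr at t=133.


n_drops = ⌊133/24⌋ = 5
lr = 0.01·0.2^5 = 0.01·0.00032 = 0.0000032

0.0000032


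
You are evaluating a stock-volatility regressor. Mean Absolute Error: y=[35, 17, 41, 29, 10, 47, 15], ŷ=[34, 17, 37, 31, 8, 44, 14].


Absolute errors: |35-34|=1, |17-17|=0, |41-37|=4, |29-31|=2, |10-8|=2, |47-44|=3, |15-14|=1
Sum = 13
MAE = 13/7 = 13/7

13/7


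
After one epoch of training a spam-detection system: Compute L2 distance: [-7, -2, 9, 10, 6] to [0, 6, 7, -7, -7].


d = √((-7-0)² + (-2-6)² + (9-7)² + (10+ 7)² + (6+ 7)²)
  = √(49 + 64 + 4 + 289 + 169)
  = √575 = 23.9792

23.9792


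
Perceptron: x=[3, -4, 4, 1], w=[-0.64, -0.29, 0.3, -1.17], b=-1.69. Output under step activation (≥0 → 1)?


z = (3)·(-0.64) + (-4)·(-0.29) + (4)·(0.3) + (1)·(-1.17) - 1.69
  = -2.42
step(z) = 0 (z<0)

0


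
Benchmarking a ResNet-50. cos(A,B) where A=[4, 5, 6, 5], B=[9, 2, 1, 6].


A·B = 4·9 + 5·2 + 6·1 + 5·6 = 82
‖A‖ = √102 = 10.0995, ‖B‖ = √122 = 11.0454
cos = 82/(√102·√122) = 82/√12444 = 0.7351

0.7351


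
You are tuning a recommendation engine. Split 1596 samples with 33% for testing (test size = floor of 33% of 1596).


Test = ⌊1596·33/100⌋ = 526
Train = 1596 - 526 = 1070

Train: 1070, Test: 526


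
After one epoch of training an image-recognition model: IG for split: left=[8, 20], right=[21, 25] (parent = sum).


Parent = [29, 45], H_parent = 0.966
H_left = 0.8631 (n=28), H_right = 0.9945 (n=46)
H_children = (28/74)·0.8631 + (46/74)·0.9945 = 0.9448
IG = 0.966 - 0.9448 = 0.0212

0.0212


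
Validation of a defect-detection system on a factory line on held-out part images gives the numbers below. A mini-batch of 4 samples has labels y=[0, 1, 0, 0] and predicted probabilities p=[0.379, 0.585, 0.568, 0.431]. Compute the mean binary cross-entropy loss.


L[0] = -ln(1-0.379) = -ln(0.621) = 0.4764
L[1] = -ln(0.585) = 0.5361
L[2] = -ln(1-0.568) = -ln(0.432) = 0.8393
L[3] = -ln(1-0.431) = -ln(0.569) = 0.5639
mean = (0.4764 + 0.5361 + 0.8393 + 0.5639)/4 = 0.6039

0.6039


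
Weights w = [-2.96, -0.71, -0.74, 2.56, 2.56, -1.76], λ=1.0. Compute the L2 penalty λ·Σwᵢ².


‖w‖₂² = (-2.96)² + (-0.71)² + (-0.74)² + (2.56)² + (2.56)² + (-1.76)²
     = 8.7616 + 0.5041 + 0.5476 + 6.5536 + 6.5536 + 3.0976
     = 26.0181
λ·‖w‖₂² = 1.0·26.0181 = 26.0181

26.0181


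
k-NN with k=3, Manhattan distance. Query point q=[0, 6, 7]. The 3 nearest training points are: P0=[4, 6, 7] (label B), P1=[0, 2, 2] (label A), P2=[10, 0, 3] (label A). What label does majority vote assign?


d(q,P0) = 4  (label B)
d(q,P1) = 9  (label A)
d(q,P2) = 20  (label A)
Votes: A=2, B=1
Majority → A

A


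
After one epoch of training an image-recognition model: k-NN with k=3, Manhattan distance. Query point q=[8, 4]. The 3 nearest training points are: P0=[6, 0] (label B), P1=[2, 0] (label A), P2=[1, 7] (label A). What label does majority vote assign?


d(q,P0) = 6  (label B)
d(q,P1) = 10  (label A)
d(q,P2) = 10  (label A)
Votes: A=2, B=1
Majority → A

A


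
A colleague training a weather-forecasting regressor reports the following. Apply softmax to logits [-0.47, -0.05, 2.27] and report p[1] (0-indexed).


Exponentials: e^-0.47=0.625, e^-0.05=0.9512, e^2.27=9.6794
Sum = 11.2556
Softmax = [0.0555, 0.0845, 0.86]
p[1] = 0.9512/11.2556 = 0.0845

0.0845
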